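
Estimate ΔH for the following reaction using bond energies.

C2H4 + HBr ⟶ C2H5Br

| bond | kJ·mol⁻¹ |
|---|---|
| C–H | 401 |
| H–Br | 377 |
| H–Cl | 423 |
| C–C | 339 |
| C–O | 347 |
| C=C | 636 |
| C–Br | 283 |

ΔH ≈ −10 kJ

Bonds broken (reactants):
  C–H: 4 × 401 = 1604
  C=C: 1 × 636 = 636
  H–Br: 1 × 377 = 377
  Σ(broken) = 2617 kJ
Bonds formed (products):
  C–Br: 1 × 283 = 283
  C–C: 1 × 339 = 339
  C–H: 5 × 401 = 2005
  Σ(formed) = 2627 kJ
ΔH = Σ(broken) − Σ(formed) = 2617 − 2627 = −10 kJ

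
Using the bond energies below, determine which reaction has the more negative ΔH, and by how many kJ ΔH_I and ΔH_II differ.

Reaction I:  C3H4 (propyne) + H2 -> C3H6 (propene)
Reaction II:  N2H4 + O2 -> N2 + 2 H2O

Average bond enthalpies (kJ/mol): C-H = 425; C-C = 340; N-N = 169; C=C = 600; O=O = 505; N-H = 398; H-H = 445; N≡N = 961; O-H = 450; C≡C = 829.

Reaction I:
  Bonds broken (reactants):
    C≡C: 1 × 829 = 829
    C-C: 1 × 340 = 340
    C-H: 4 × 425 = 1700
    H-H: 1 × 445 = 445
    Σ(broken) = 3314 kJ
  Bonds formed (products):
    C-C: 1 × 340 = 340
    C-H: 6 × 425 = 2550
    C=C: 1 × 600 = 600
    Σ(formed) = 3490 kJ
  ΔH_I = 3314 − 3490 = −176 kJ
Reaction II:
  Bonds broken (reactants):
    N-H: 4 × 398 = 1592
    N-N: 1 × 169 = 169
    O=O: 1 × 505 = 505
    Σ(broken) = 2266 kJ
  Bonds formed (products):
    N≡N: 1 × 961 = 961
    O-H: 4 × 450 = 1800
    Σ(formed) = 2761 kJ
  ΔH_II = 2266 − 2761 = −495 kJ
ΔH_I − ΔH_II = +319 kJ, so reaction II has the more negative ΔH; |ΔH_I − ΔH_II| = 319 kJ.

Reaction II, by 319 kJ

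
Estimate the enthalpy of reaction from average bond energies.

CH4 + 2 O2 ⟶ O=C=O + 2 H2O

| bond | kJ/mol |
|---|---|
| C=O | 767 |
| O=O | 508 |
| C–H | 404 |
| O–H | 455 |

Bonds broken (reactants):
  C–H: 4 × 404 = 1616
  O=O: 2 × 508 = 1016
  Σ(broken) = 2632 kJ
Bonds formed (products):
  C=O: 2 × 767 = 1534
  O–H: 4 × 455 = 1820
  Σ(formed) = 3354 kJ
ΔH = Σ(broken) − Σ(formed) = 2632 − 3354 = −722 kJ

ΔH ≈ −722 kJ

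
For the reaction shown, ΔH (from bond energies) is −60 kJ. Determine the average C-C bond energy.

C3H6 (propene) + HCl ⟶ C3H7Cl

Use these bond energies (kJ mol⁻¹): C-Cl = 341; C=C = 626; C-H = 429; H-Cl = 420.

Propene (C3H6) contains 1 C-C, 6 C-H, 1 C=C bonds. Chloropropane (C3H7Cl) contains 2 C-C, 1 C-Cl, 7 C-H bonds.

Let D be the C-C bond energy.
Σ(broken) = 1×D + 6×429 + 1×626 + 1×420 = 3620 + D
Σ(formed) = 2×D + 1×341 + 7×429 = 3344 + 2D
ΔH = Σ(broken) − Σ(formed) = (3620 + D) − (3344 + 2D) = +276 − D
Setting this equal to −60 kJ gives D = 336 kJ/mol.

D(C-C) ≈ 336 kJ/mol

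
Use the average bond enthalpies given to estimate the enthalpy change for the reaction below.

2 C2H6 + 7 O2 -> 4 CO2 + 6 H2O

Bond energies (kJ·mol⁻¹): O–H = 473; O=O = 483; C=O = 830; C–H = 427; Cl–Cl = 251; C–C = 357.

Bonds broken (reactants):
  C–C: 2 × 357 = 714
  C–H: 12 × 427 = 5124
  O=O: 7 × 483 = 3381
  Σ(broken) = 9219 kJ
Bonds formed (products):
  C=O: 8 × 830 = 6640
  O–H: 12 × 473 = 5676
  Σ(formed) = 12316 kJ
ΔH = Σ(broken) − Σ(formed) = 9219 − 12316 = −3097 kJ

ΔH ≈ −3097 kJ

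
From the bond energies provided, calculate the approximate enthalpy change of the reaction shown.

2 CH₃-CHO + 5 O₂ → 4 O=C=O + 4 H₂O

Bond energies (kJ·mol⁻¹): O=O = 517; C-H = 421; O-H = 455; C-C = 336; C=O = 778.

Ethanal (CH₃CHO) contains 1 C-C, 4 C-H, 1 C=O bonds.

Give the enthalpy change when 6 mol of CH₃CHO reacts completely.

Bonds broken (reactants):
  C-C: 2 × 336 = 672
  C-H: 8 × 421 = 3368
  C=O: 2 × 778 = 1556
  O=O: 5 × 517 = 2585
  Σ(broken) = 8181 kJ
Bonds formed (products):
  C=O: 8 × 778 = 6224
  O-H: 8 × 455 = 3640
  Σ(formed) = 9864 kJ
ΔH = Σ(broken) − Σ(formed) = 8181 − 9864 = −1683 kJ
For 3× the reaction as written: 3 × (−1683) = −5049 kJ

ΔH = −5049 kJ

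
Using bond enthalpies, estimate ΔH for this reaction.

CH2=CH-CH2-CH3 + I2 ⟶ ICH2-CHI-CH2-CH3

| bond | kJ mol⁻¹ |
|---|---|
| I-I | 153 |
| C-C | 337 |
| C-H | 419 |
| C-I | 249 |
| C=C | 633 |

ΔH ≈ −49 kJ

Bonds broken (reactants):
  C-C: 2 × 337 = 674
  C-H: 8 × 419 = 3352
  C=C: 1 × 633 = 633
  I-I: 1 × 153 = 153
  Σ(broken) = 4812 kJ
Bonds formed (products):
  C-C: 3 × 337 = 1011
  C-H: 8 × 419 = 3352
  C-I: 2 × 249 = 498
  Σ(formed) = 4861 kJ
ΔH = Σ(broken) − Σ(formed) = 4812 − 4861 = −49 kJ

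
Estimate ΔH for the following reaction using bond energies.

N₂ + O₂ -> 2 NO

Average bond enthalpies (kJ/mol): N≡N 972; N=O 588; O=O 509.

ΔH ≈ +305 kJ

Bonds broken (reactants):
  N≡N: 1 × 972 = 972
  O=O: 1 × 509 = 509
  Σ(broken) = 1481 kJ
Bonds formed (products):
  N=O: 2 × 588 = 1176
  Σ(formed) = 1176 kJ
ΔH = Σ(broken) − Σ(formed) = 1481 − 1176 = +305 kJ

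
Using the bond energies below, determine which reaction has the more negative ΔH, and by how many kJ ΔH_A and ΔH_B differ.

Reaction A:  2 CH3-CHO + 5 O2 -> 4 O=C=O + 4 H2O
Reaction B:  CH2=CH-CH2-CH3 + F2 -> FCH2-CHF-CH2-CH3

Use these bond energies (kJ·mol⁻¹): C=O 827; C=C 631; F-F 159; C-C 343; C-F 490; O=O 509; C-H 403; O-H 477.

Reaction A:
  Bonds broken (reactants):
    C-C: 2 × 343 = 686
    C-H: 8 × 403 = 3224
    C=O: 2 × 827 = 1654
    O=O: 5 × 509 = 2545
    Σ(broken) = 8109 kJ
  Bonds formed (products):
    C=O: 8 × 827 = 6616
    O-H: 8 × 477 = 3816
    Σ(formed) = 10432 kJ
  ΔH_A = 8109 − 10432 = −2323 kJ
Reaction B:
  Bonds broken (reactants):
    C-C: 2 × 343 = 686
    C-H: 8 × 403 = 3224
    C=C: 1 × 631 = 631
    F-F: 1 × 159 = 159
    Σ(broken) = 4700 kJ
  Bonds formed (products):
    C-C: 3 × 343 = 1029
    C-F: 2 × 490 = 980
    C-H: 8 × 403 = 3224
    Σ(formed) = 5233 kJ
  ΔH_B = 4700 − 5233 = −533 kJ
ΔH_A − ΔH_B = −1790 kJ, so reaction A has the more negative ΔH; |ΔH_A − ΔH_B| = 1790 kJ.

Reaction A, by 1790 kJ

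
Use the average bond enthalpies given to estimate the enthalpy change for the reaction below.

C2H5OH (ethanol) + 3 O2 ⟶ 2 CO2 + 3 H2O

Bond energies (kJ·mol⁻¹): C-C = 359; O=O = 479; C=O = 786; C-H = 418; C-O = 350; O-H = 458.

ΔH ≈ −1198 kJ

Bonds broken (reactants):
  C-C: 1 × 359 = 359
  C-H: 5 × 418 = 2090
  C-O: 1 × 350 = 350
  O-H: 1 × 458 = 458
  O=O: 3 × 479 = 1437
  Σ(broken) = 4694 kJ
Bonds formed (products):
  C=O: 4 × 786 = 3144
  O-H: 6 × 458 = 2748
  Σ(formed) = 5892 kJ
ΔH = Σ(broken) − Σ(formed) = 4694 − 5892 = −1198 kJ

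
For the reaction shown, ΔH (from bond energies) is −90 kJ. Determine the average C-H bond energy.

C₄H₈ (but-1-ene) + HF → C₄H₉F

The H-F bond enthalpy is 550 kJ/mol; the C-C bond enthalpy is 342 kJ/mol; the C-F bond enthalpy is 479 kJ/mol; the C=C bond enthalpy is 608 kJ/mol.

D(C-H) ≈ 427 kJ/mol

Let D be the C-H bond energy.
Σ(broken) = 2×342 + 8×D + 1×608 + 1×550 = 1842 + 8D
Σ(formed) = 3×342 + 1×479 + 9×D = 1505 + 9D
ΔH = Σ(broken) − Σ(formed) = (1842 + 8D) − (1505 + 9D) = +337 − D
Setting this equal to −90 kJ gives D = 427 kJ/mol.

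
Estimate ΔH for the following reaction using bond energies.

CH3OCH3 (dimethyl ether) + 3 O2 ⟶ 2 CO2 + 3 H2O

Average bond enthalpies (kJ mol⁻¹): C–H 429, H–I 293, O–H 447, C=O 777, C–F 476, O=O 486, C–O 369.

Bonds broken (reactants):
  C–H: 6 × 429 = 2574
  C–O: 2 × 369 = 738
  O=O: 3 × 486 = 1458
  Σ(broken) = 4770 kJ
Bonds formed (products):
  C=O: 4 × 777 = 3108
  O–H: 6 × 447 = 2682
  Σ(formed) = 5790 kJ
ΔH = Σ(broken) − Σ(formed) = 4770 − 5790 = −1020 kJ

ΔH ≈ −1020 kJ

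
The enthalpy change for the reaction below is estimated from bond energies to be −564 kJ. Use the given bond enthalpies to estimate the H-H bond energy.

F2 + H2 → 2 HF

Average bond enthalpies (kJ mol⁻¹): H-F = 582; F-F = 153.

D(H-H) ≈ 447 kJ/mol

Let D be the H-H bond energy.
Σ(broken) = 1×153 + 1×D = 153 + D
Σ(formed) = 2×582 = 1164
ΔH = Σ(broken) − Σ(formed) = (153 + D) − (1164) = −1011 + D
Setting this equal to −564 kJ gives D = 447 kJ/mol.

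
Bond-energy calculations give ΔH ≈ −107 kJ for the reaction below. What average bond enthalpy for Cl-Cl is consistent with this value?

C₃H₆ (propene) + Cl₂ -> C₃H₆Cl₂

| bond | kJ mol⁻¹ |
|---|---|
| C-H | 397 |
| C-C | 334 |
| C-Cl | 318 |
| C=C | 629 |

D(Cl-Cl) ≈ 234 kJ/mol

Let D be the Cl-Cl bond energy.
Σ(broken) = 1×334 + 6×397 + 1×629 + 1×D = 3345 + D
Σ(formed) = 2×334 + 2×318 + 6×397 = 3686
ΔH = Σ(broken) − Σ(formed) = (3345 + D) − (3686) = −341 + D
Setting this equal to −107 kJ gives D = 234 kJ/mol.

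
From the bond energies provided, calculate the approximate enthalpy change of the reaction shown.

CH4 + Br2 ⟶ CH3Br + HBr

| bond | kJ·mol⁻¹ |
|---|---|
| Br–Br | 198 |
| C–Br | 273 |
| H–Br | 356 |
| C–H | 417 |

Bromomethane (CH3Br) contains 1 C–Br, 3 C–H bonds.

Bonds broken (reactants):
  Br–Br: 1 × 198 = 198
  C–H: 4 × 417 = 1668
  Σ(broken) = 1866 kJ
Bonds formed (products):
  C–Br: 1 × 273 = 273
  C–H: 3 × 417 = 1251
  H–Br: 1 × 356 = 356
  Σ(formed) = 1880 kJ
ΔH = Σ(broken) − Σ(formed) = 1866 − 1880 = −14 kJ

ΔH ≈ −14 kJ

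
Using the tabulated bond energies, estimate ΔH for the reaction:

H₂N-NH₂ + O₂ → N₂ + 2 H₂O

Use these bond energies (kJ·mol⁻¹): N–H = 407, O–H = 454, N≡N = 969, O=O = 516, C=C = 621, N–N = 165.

Bonds broken (reactants):
  N–H: 4 × 407 = 1628
  N–N: 1 × 165 = 165
  O=O: 1 × 516 = 516
  Σ(broken) = 2309 kJ
Bonds formed (products):
  N≡N: 1 × 969 = 969
  O–H: 4 × 454 = 1816
  Σ(formed) = 2785 kJ
ΔH = Σ(broken) − Σ(formed) = 2309 − 2785 = −476 kJ

ΔH ≈ −476 kJ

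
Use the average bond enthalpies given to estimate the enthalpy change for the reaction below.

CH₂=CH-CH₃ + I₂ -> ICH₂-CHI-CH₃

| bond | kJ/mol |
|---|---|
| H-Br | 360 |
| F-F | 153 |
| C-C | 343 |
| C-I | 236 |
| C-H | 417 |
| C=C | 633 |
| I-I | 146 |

ΔH ≈ −36 kJ

Bonds broken (reactants):
  C-C: 1 × 343 = 343
  C-H: 6 × 417 = 2502
  C=C: 1 × 633 = 633
  I-I: 1 × 146 = 146
  Σ(broken) = 3624 kJ
Bonds formed (products):
  C-C: 2 × 343 = 686
  C-H: 6 × 417 = 2502
  C-I: 2 × 236 = 472
  Σ(formed) = 3660 kJ
ΔH = Σ(broken) − Σ(formed) = 3624 − 3660 = −36 kJ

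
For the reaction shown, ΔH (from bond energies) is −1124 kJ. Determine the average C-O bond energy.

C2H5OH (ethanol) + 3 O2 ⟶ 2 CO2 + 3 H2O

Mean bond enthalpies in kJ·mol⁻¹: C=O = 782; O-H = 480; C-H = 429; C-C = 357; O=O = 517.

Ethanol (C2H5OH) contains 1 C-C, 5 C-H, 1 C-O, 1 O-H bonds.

Let D be the C-O bond energy.
Σ(broken) = 1×357 + 5×429 + 1×D + 1×480 + 3×517 = 4533 + D
Σ(formed) = 4×782 + 6×480 = 6008
ΔH = Σ(broken) − Σ(formed) = (4533 + D) − (6008) = −1475 + D
Setting this equal to −1124 kJ gives D = 351 kJ/mol.

D(C-O) ≈ 351 kJ/mol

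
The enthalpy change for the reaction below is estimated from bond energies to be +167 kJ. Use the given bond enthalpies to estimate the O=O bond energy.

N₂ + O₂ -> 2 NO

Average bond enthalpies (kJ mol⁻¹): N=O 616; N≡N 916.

Let D be the O=O bond energy.
Σ(broken) = 1×916 + 1×D = 916 + D
Σ(formed) = 2×616 = 1232
ΔH = Σ(broken) − Σ(formed) = (916 + D) − (1232) = −316 + D
Setting this equal to +167 kJ gives D = 483 kJ/mol.

D(O=O) ≈ 483 kJ/mol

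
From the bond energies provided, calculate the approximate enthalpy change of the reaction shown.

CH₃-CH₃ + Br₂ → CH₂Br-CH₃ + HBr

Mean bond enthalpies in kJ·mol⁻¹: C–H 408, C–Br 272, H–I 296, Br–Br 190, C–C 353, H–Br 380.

ΔH ≈ −54 kJ

Bonds broken (reactants):
  Br–Br: 1 × 190 = 190
  C–C: 1 × 353 = 353
  C–H: 6 × 408 = 2448
  Σ(broken) = 2991 kJ
Bonds formed (products):
  C–Br: 1 × 272 = 272
  C–C: 1 × 353 = 353
  C–H: 5 × 408 = 2040
  H–Br: 1 × 380 = 380
  Σ(formed) = 3045 kJ
ΔH = Σ(broken) − Σ(formed) = 2991 − 3045 = −54 kJ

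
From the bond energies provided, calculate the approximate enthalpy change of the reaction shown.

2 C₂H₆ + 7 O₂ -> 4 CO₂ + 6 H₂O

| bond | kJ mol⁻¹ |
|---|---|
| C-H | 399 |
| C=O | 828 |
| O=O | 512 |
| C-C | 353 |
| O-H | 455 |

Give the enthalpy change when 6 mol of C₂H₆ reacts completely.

Bonds broken (reactants):
  C-C: 2 × 353 = 706
  C-H: 12 × 399 = 4788
  O=O: 7 × 512 = 3584
  Σ(broken) = 9078 kJ
Bonds formed (products):
  C=O: 8 × 828 = 6624
  O-H: 12 × 455 = 5460
  Σ(formed) = 12084 kJ
ΔH = Σ(broken) − Σ(formed) = 9078 − 12084 = −3006 kJ
For 3× the reaction as written: 3 × (−3006) = −9018 kJ

ΔH = −9018 kJ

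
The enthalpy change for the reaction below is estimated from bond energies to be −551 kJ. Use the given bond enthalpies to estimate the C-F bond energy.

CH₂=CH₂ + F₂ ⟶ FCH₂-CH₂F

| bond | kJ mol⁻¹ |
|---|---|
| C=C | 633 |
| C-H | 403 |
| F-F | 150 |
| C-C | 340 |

D(C-F) ≈ 497 kJ/mol

Let D be the C-F bond energy.
Σ(broken) = 4×403 + 1×633 + 1×150 = 2395
Σ(formed) = 1×340 + 2×D + 4×403 = 1952 + 2D
ΔH = Σ(broken) − Σ(formed) = (2395) − (1952 + 2D) = +443 − 2D
Setting this equal to −551 kJ gives 2D = 994, so D = 497 kJ/mol.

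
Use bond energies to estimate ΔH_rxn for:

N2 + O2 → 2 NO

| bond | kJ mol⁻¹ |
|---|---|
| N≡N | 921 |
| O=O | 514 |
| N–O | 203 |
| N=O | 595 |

Bonds broken (reactants):
  N≡N: 1 × 921 = 921
  O=O: 1 × 514 = 514
  Σ(broken) = 1435 kJ
Bonds formed (products):
  N=O: 2 × 595 = 1190
  Σ(formed) = 1190 kJ
ΔH = Σ(broken) − Σ(formed) = 1435 − 1190 = +245 kJ

ΔH ≈ +245 kJ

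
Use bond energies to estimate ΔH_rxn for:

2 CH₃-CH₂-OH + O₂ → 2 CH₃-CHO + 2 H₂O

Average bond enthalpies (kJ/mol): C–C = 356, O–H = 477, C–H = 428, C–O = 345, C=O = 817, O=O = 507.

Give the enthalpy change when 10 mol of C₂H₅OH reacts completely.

ΔH = −2675 kJ

Bonds broken (reactants):
  C–C: 2 × 356 = 712
  C–H: 10 × 428 = 4280
  C–O: 2 × 345 = 690
  O–H: 2 × 477 = 954
  O=O: 1 × 507 = 507
  Σ(broken) = 7143 kJ
Bonds formed (products):
  C–C: 2 × 356 = 712
  C–H: 8 × 428 = 3424
  C=O: 2 × 817 = 1634
  O–H: 4 × 477 = 1908
  Σ(formed) = 7678 kJ
ΔH = Σ(broken) − Σ(formed) = 7143 − 7678 = −535 kJ
For 5× the reaction as written: 5 × (−535) = −2675 kJ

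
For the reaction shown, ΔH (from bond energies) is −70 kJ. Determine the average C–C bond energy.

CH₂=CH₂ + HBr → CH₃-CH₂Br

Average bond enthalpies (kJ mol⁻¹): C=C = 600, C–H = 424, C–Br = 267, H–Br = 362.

Let D be the C–C bond energy.
Σ(broken) = 4×424 + 1×600 + 1×362 = 2658
Σ(formed) = 1×267 + 1×D + 5×424 = 2387 + D
ΔH = Σ(broken) − Σ(formed) = (2658) − (2387 + D) = +271 − D
Setting this equal to −70 kJ gives D = 341 kJ/mol.

D(C–C) ≈ 341 kJ/mol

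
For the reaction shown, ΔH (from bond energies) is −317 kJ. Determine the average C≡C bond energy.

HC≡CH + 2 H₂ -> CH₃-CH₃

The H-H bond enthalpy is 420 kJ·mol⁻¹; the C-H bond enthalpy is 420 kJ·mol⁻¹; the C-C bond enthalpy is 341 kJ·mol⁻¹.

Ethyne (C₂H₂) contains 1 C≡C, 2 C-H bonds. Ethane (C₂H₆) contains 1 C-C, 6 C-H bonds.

D(C≡C) ≈ 864 kJ/mol

Let D be the C≡C bond energy.
Σ(broken) = 1×D + 2×420 + 2×420 = 1680 + D
Σ(formed) = 1×341 + 6×420 = 2861
ΔH = Σ(broken) − Σ(formed) = (1680 + D) − (2861) = −1181 + D
Setting this equal to −317 kJ gives D = 864 kJ/mol.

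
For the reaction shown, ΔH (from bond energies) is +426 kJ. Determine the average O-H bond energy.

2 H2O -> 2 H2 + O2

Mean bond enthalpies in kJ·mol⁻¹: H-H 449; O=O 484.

D(O-H) ≈ 452 kJ/mol

Let D be the O-H bond energy.
Σ(broken) = 4×D = 4D
Σ(formed) = 2×449 + 1×484 = 1382
ΔH = Σ(broken) − Σ(formed) = (4D) − (1382) = −1382 + 4D
Setting this equal to +426 kJ gives 4D = 1808, so D = 452 kJ/mol.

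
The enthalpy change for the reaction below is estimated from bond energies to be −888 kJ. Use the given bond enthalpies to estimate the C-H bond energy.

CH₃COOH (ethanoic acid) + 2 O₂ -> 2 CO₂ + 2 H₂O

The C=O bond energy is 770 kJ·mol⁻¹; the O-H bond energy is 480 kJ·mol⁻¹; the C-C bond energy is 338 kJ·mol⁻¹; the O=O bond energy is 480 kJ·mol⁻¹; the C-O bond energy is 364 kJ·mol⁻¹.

Let D be the C-H bond energy.
Σ(broken) = 1×338 + 3×D + 1×364 + 1×770 + 1×480 + 2×480 = 2912 + 3D
Σ(formed) = 4×770 + 4×480 = 5000
ΔH = Σ(broken) − Σ(formed) = (2912 + 3D) − (5000) = −2088 + 3D
Setting this equal to −888 kJ gives 3D = 1200, so D = 400 kJ/mol.

D(C-H) ≈ 400 kJ/mol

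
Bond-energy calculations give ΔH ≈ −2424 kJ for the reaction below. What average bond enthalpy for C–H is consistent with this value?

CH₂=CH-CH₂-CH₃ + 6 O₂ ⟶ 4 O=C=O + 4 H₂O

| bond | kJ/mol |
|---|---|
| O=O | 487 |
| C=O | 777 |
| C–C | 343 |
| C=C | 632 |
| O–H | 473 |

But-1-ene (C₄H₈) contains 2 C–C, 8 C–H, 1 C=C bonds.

Let D be the C–H bond energy.
Σ(broken) = 2×343 + 8×D + 1×632 + 6×487 = 4240 + 8D
Σ(formed) = 8×777 + 8×473 = 10000
ΔH = Σ(broken) − Σ(formed) = (4240 + 8D) − (10000) = −5760 + 8D
Setting this equal to −2424 kJ gives 8D = 3336, so D = 417 kJ/mol.

D(C–H) ≈ 417 kJ/mol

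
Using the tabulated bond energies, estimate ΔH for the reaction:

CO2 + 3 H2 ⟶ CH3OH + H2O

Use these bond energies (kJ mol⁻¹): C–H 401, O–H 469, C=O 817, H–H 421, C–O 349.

Bonds broken (reactants):
  C=O: 2 × 817 = 1634
  H–H: 3 × 421 = 1263
  Σ(broken) = 2897 kJ
Bonds formed (products):
  C–H: 3 × 401 = 1203
  C–O: 1 × 349 = 349
  O–H: 3 × 469 = 1407
  Σ(formed) = 2959 kJ
ΔH = Σ(broken) − Σ(formed) = 2897 − 2959 = −62 kJ

ΔH ≈ −62 kJ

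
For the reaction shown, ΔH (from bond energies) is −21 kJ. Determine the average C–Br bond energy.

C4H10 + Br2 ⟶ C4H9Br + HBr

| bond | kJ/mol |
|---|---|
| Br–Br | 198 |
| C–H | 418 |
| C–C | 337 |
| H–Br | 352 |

Let D be the C–Br bond energy.
Σ(broken) = 1×198 + 3×337 + 10×418 = 5389
Σ(formed) = 1×D + 3×337 + 9×418 + 1×352 = 5125 + D
ΔH = Σ(broken) − Σ(formed) = (5389) − (5125 + D) = +264 − D
Setting this equal to −21 kJ gives D = 285 kJ/mol.

D(C–Br) ≈ 285 kJ/mol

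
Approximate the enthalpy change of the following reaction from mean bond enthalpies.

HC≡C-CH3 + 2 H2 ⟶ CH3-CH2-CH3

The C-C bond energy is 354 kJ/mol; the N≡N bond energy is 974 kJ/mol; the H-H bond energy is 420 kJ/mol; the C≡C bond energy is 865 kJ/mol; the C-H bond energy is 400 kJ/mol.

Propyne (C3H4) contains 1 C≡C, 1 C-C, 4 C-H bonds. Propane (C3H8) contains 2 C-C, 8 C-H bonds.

Bonds broken (reactants):
  C≡C: 1 × 865 = 865
  C-C: 1 × 354 = 354
  C-H: 4 × 400 = 1600
  H-H: 2 × 420 = 840
  Σ(broken) = 3659 kJ
Bonds formed (products):
  C-C: 2 × 354 = 708
  C-H: 8 × 400 = 3200
  Σ(formed) = 3908 kJ
ΔH = Σ(broken) − Σ(formed) = 3659 − 3908 = −249 kJ

ΔH ≈ −249 kJ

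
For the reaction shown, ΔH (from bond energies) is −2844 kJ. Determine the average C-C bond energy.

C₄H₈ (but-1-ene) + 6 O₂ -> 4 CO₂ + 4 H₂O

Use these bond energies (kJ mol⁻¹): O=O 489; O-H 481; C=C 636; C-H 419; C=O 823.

Let D be the C-C bond energy.
Σ(broken) = 2×D + 8×419 + 1×636 + 6×489 = 6922 + 2D
Σ(formed) = 8×823 + 8×481 = 10432
ΔH = Σ(broken) − Σ(formed) = (6922 + 2D) − (10432) = −3510 + 2D
Setting this equal to −2844 kJ gives 2D = 666, so D = 333 kJ/mol.

D(C-C) ≈ 333 kJ/mol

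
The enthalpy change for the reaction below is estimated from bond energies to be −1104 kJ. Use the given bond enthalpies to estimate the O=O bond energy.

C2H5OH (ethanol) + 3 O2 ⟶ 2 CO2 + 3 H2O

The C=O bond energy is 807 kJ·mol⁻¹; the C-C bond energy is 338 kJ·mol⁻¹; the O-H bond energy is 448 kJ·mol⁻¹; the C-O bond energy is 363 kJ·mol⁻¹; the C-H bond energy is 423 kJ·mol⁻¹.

Let D be the O=O bond energy.
Σ(broken) = 1×338 + 5×423 + 1×363 + 1×448 + 3×D = 3264 + 3D
Σ(formed) = 4×807 + 6×448 = 5916
ΔH = Σ(broken) − Σ(formed) = (3264 + 3D) − (5916) = −2652 + 3D
Setting this equal to −1104 kJ gives 3D = 1548, so D = 516 kJ/mol.

D(O=O) ≈ 516 kJ/mol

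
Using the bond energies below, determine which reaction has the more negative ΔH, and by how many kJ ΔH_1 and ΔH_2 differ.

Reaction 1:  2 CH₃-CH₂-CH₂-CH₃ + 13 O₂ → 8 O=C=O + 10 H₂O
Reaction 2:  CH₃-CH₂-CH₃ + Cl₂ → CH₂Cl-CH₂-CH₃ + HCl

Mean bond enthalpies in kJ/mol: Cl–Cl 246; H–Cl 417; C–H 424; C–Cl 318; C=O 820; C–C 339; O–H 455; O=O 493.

Reaction 1:
  Bonds broken (reactants):
    C–C: 6 × 339 = 2034
    C–H: 20 × 424 = 8480
    O=O: 13 × 493 = 6409
    Σ(broken) = 16923 kJ
  Bonds formed (products):
    C=O: 16 × 820 = 13120
    O–H: 20 × 455 = 9100
    Σ(formed) = 22220 kJ
  ΔH_1 = 16923 − 22220 = −5297 kJ
Reaction 2:
  Bonds broken (reactants):
    C–C: 2 × 339 = 678
    C–H: 8 × 424 = 3392
    Cl–Cl: 1 × 246 = 246
    Σ(broken) = 4316 kJ
  Bonds formed (products):
    C–C: 2 × 339 = 678
    C–Cl: 1 × 318 = 318
    C–H: 7 × 424 = 2968
    H–Cl: 1 × 417 = 417
    Σ(formed) = 4381 kJ
  ΔH_2 = 4316 − 4381 = −65 kJ
ΔH_1 − ΔH_2 = −5232 kJ, so reaction 1 has the more negative ΔH; |ΔH_1 − ΔH_2| = 5232 kJ.

Reaction 1, by 5232 kJ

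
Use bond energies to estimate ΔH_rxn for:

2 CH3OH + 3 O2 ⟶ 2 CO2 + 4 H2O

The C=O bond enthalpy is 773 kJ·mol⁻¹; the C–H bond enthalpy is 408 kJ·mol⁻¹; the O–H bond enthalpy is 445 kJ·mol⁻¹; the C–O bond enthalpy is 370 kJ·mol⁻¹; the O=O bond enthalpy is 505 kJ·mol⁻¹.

ΔH ≈ −1059 kJ

Bonds broken (reactants):
  C–H: 6 × 408 = 2448
  C–O: 2 × 370 = 740
  O–H: 2 × 445 = 890
  O=O: 3 × 505 = 1515
  Σ(broken) = 5593 kJ
Bonds formed (products):
  C=O: 4 × 773 = 3092
  O–H: 8 × 445 = 3560
  Σ(formed) = 6652 kJ
ΔH = Σ(broken) − Σ(formed) = 5593 − 6652 = −1059 kJ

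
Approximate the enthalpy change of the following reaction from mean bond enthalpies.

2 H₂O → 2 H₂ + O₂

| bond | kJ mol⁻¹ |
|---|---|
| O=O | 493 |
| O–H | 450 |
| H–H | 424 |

ΔH ≈ +459 kJ

Bonds broken (reactants):
  O–H: 4 × 450 = 1800
  Σ(broken) = 1800 kJ
Bonds formed (products):
  H–H: 2 × 424 = 848
  O=O: 1 × 493 = 493
  Σ(formed) = 1341 kJ
ΔH = Σ(broken) − Σ(formed) = 1800 − 1341 = +459 kJ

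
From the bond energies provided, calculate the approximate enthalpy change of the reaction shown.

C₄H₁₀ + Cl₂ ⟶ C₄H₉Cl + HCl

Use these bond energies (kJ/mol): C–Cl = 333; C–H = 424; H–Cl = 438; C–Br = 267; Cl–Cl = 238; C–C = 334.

Bonds broken (reactants):
  C–C: 3 × 334 = 1002
  C–H: 10 × 424 = 4240
  Cl–Cl: 1 × 238 = 238
  Σ(broken) = 5480 kJ
Bonds formed (products):
  C–C: 3 × 334 = 1002
  C–Cl: 1 × 333 = 333
  C–H: 9 × 424 = 3816
  H–Cl: 1 × 438 = 438
  Σ(formed) = 5589 kJ
ΔH = Σ(broken) − Σ(formed) = 5480 − 5589 = −109 kJ

ΔH ≈ −109 kJ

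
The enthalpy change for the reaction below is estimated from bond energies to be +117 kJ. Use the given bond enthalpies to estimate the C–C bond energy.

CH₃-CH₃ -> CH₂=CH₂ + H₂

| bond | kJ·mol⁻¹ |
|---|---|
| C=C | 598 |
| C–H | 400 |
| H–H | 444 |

D(C–C) ≈ 359 kJ/mol

Let D be the C–C bond energy.
Σ(broken) = 1×D + 6×400 = 2400 + D
Σ(formed) = 4×400 + 1×598 + 1×444 = 2642
ΔH = Σ(broken) − Σ(formed) = (2400 + D) − (2642) = −242 + D
Setting this equal to +117 kJ gives D = 359 kJ/mol.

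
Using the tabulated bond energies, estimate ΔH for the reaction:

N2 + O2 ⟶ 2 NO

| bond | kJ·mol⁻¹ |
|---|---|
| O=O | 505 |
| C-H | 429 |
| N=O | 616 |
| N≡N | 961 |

ΔH ≈ +234 kJ

Bonds broken (reactants):
  N≡N: 1 × 961 = 961
  O=O: 1 × 505 = 505
  Σ(broken) = 1466 kJ
Bonds formed (products):
  N=O: 2 × 616 = 1232
  Σ(formed) = 1232 kJ
ΔH = Σ(broken) − Σ(formed) = 1466 − 1232 = +234 kJ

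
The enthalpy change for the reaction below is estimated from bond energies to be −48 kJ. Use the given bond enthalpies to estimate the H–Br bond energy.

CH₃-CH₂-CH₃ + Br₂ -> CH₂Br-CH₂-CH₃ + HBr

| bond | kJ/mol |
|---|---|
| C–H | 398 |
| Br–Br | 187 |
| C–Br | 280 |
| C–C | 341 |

D(H–Br) ≈ 353 kJ/mol

Let D be the H–Br bond energy.
Σ(broken) = 1×187 + 2×341 + 8×398 = 4053
Σ(formed) = 1×280 + 2×341 + 7×398 + 1×D = 3748 + D
ΔH = Σ(broken) − Σ(formed) = (4053) − (3748 + D) = +305 − D
Setting this equal to −48 kJ gives D = 353 kJ/mol.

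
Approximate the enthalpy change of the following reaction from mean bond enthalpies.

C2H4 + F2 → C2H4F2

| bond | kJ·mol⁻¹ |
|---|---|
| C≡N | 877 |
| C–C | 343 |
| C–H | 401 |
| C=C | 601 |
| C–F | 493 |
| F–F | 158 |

Bonds broken (reactants):
  C–H: 4 × 401 = 1604
  C=C: 1 × 601 = 601
  F–F: 1 × 158 = 158
  Σ(broken) = 2363 kJ
Bonds formed (products):
  C–C: 1 × 343 = 343
  C–F: 2 × 493 = 986
  C–H: 4 × 401 = 1604
  Σ(formed) = 2933 kJ
ΔH = Σ(broken) − Σ(formed) = 2363 − 2933 = −570 kJ

ΔH ≈ −570 kJ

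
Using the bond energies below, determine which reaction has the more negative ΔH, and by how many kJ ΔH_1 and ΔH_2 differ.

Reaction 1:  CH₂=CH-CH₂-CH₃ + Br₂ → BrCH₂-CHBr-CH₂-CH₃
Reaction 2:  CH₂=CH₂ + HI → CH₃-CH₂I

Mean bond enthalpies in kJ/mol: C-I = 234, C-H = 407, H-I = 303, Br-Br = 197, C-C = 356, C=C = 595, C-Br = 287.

Reaction 1:
  Bonds broken (reactants):
    Br-Br: 1 × 197 = 197
    C-C: 2 × 356 = 712
    C-H: 8 × 407 = 3256
    C=C: 1 × 595 = 595
    Σ(broken) = 4760 kJ
  Bonds formed (products):
    C-Br: 2 × 287 = 574
    C-C: 3 × 356 = 1068
    C-H: 8 × 407 = 3256
    Σ(formed) = 4898 kJ
  ΔH_1 = 4760 − 4898 = −138 kJ
Reaction 2:
  Bonds broken (reactants):
    C-H: 4 × 407 = 1628
    C=C: 1 × 595 = 595
    H-I: 1 × 303 = 303
    Σ(broken) = 2526 kJ
  Bonds formed (products):
    C-C: 1 × 356 = 356
    C-H: 5 × 407 = 2035
    C-I: 1 × 234 = 234
    Σ(formed) = 2625 kJ
  ΔH_2 = 2526 − 2625 = −99 kJ
ΔH_1 − ΔH_2 = −39 kJ, so reaction 1 has the more negative ΔH; |ΔH_1 − ΔH_2| = 39 kJ.

Reaction 1, by 39 kJ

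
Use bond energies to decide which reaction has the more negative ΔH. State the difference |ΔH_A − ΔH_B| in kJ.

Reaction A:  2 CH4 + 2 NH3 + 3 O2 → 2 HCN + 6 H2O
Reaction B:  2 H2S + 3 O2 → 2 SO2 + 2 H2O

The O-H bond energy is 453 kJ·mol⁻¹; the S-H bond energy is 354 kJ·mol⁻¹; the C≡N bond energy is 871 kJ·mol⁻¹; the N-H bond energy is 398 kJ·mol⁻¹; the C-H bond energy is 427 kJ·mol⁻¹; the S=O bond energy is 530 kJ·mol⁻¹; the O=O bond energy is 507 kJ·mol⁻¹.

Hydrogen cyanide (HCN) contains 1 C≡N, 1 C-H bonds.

Reaction A:
  Bonds broken (reactants):
    C-H: 8 × 427 = 3416
    N-H: 6 × 398 = 2388
    O=O: 3 × 507 = 1521
    Σ(broken) = 7325 kJ
  Bonds formed (products):
    C≡N: 2 × 871 = 1742
    C-H: 2 × 427 = 854
    O-H: 12 × 453 = 5436
    Σ(formed) = 8032 kJ
  ΔH_A = 7325 − 8032 = −707 kJ
Reaction B:
  Bonds broken (reactants):
    O=O: 3 × 507 = 1521
    S-H: 4 × 354 = 1416
    Σ(broken) = 2937 kJ
  Bonds formed (products):
    O-H: 4 × 453 = 1812
    S=O: 4 × 530 = 2120
    Σ(formed) = 3932 kJ
  ΔH_B = 2937 − 3932 = −995 kJ
ΔH_A − ΔH_B = +288 kJ, so reaction B has the more negative ΔH; |ΔH_A − ΔH_B| = 288 kJ.

Reaction B, by 288 kJ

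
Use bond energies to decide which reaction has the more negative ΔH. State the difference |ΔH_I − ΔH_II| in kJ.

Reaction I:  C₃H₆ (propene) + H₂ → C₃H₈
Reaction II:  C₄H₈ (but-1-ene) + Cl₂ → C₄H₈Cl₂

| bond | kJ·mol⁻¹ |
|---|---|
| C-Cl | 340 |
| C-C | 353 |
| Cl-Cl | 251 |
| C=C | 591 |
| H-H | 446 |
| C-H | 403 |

Reaction I:
  Bonds broken (reactants):
    C-C: 1 × 353 = 353
    C-H: 6 × 403 = 2418
    C=C: 1 × 591 = 591
    H-H: 1 × 446 = 446
    Σ(broken) = 3808 kJ
  Bonds formed (products):
    C-C: 2 × 353 = 706
    C-H: 8 × 403 = 3224
    Σ(formed) = 3930 kJ
  ΔH_I = 3808 − 3930 = −122 kJ
Reaction II:
  Bonds broken (reactants):
    C-C: 2 × 353 = 706
    C-H: 8 × 403 = 3224
    C=C: 1 × 591 = 591
    Cl-Cl: 1 × 251 = 251
    Σ(broken) = 4772 kJ
  Bonds formed (products):
    C-C: 3 × 353 = 1059
    C-Cl: 2 × 340 = 680
    C-H: 8 × 403 = 3224
    Σ(formed) = 4963 kJ
  ΔH_II = 4772 − 4963 = −191 kJ
ΔH_I − ΔH_II = +69 kJ, so reaction II has the more negative ΔH; |ΔH_I − ΔH_II| = 69 kJ.

Reaction II, by 69 kJ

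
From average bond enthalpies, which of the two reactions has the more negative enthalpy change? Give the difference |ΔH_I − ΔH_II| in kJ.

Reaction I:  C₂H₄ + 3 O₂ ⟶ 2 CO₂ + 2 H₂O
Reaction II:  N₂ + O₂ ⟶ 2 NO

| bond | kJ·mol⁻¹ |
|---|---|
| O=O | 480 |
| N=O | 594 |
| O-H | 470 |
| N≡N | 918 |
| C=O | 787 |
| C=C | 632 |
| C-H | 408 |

Reaction I, by 1534 kJ

Reaction I:
  Bonds broken (reactants):
    C-H: 4 × 408 = 1632
    C=C: 1 × 632 = 632
    O=O: 3 × 480 = 1440
    Σ(broken) = 3704 kJ
  Bonds formed (products):
    C=O: 4 × 787 = 3148
    O-H: 4 × 470 = 1880
    Σ(formed) = 5028 kJ
  ΔH_I = 3704 − 5028 = −1324 kJ
Reaction II:
  Bonds broken (reactants):
    N≡N: 1 × 918 = 918
    O=O: 1 × 480 = 480
    Σ(broken) = 1398 kJ
  Bonds formed (products):
    N=O: 2 × 594 = 1188
    Σ(formed) = 1188 kJ
  ΔH_II = 1398 − 1188 = +210 kJ
ΔH_I − ΔH_II = −1534 kJ, so reaction I has the more negative ΔH; |ΔH_I − ΔH_II| = 1534 kJ.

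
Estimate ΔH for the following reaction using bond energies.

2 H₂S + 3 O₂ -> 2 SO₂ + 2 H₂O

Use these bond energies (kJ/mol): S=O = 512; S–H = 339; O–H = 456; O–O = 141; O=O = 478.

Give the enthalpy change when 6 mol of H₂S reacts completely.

ΔH = −3246 kJ

Bonds broken (reactants):
  O=O: 3 × 478 = 1434
  S–H: 4 × 339 = 1356
  Σ(broken) = 2790 kJ
Bonds formed (products):
  O–H: 4 × 456 = 1824
  S=O: 4 × 512 = 2048
  Σ(formed) = 3872 kJ
ΔH = Σ(broken) − Σ(formed) = 2790 − 3872 = −1082 kJ
For 3× the reaction as written: 3 × (−1082) = −3246 kJ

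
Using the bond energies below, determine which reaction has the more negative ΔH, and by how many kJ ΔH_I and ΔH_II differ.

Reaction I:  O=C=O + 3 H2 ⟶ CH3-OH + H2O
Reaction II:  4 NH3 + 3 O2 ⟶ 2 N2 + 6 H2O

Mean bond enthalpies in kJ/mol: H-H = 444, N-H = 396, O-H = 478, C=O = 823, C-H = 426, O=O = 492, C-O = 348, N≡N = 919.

Reaction I:
  Bonds broken (reactants):
    C=O: 2 × 823 = 1646
    H-H: 3 × 444 = 1332
    Σ(broken) = 2978 kJ
  Bonds formed (products):
    C-H: 3 × 426 = 1278
    C-O: 1 × 348 = 348
    O-H: 3 × 478 = 1434
    Σ(formed) = 3060 kJ
  ΔH_I = 2978 − 3060 = −82 kJ
Reaction II:
  Bonds broken (reactants):
    N-H: 12 × 396 = 4752
    O=O: 3 × 492 = 1476
    Σ(broken) = 6228 kJ
  Bonds formed (products):
    N≡N: 2 × 919 = 1838
    O-H: 12 × 478 = 5736
    Σ(formed) = 7574 kJ
  ΔH_II = 6228 − 7574 = −1346 kJ
ΔH_I − ΔH_II = +1264 kJ, so reaction II has the more negative ΔH; |ΔH_I − ΔH_II| = 1264 kJ.

Reaction II, by 1264 kJ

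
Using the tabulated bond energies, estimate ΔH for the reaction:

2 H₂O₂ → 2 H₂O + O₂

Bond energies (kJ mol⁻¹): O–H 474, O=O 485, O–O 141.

Bonds broken (reactants):
  O–H: 4 × 474 = 1896
  O–O: 2 × 141 = 282
  Σ(broken) = 2178 kJ
Bonds formed (products):
  O–H: 4 × 474 = 1896
  O=O: 1 × 485 = 485
  Σ(formed) = 2381 kJ
ΔH = Σ(broken) − Σ(formed) = 2178 − 2381 = −203 kJ

ΔH ≈ −203 kJ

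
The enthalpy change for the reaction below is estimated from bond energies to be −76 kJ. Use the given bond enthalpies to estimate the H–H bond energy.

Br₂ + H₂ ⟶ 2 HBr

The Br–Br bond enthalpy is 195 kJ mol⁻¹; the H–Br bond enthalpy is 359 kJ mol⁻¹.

Let D be the H–H bond energy.
Σ(broken) = 1×195 + 1×D = 195 + D
Σ(formed) = 2×359 = 718
ΔH = Σ(broken) − Σ(formed) = (195 + D) − (718) = −523 + D
Setting this equal to −76 kJ gives D = 447 kJ/mol.

D(H–H) ≈ 447 kJ/mol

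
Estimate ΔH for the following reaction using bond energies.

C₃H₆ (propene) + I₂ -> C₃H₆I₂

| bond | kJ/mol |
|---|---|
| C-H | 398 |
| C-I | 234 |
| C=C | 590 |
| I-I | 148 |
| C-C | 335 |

ΔH ≈ −65 kJ

Bonds broken (reactants):
  C-C: 1 × 335 = 335
  C-H: 6 × 398 = 2388
  C=C: 1 × 590 = 590
  I-I: 1 × 148 = 148
  Σ(broken) = 3461 kJ
Bonds formed (products):
  C-C: 2 × 335 = 670
  C-H: 6 × 398 = 2388
  C-I: 2 × 234 = 468
  Σ(formed) = 3526 kJ
ΔH = Σ(broken) − Σ(formed) = 3461 − 3526 = −65 kJ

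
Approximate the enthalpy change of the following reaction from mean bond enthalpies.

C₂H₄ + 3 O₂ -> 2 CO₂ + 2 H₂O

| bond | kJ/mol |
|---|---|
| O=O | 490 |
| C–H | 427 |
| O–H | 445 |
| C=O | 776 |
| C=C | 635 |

ΔH ≈ −1071 kJ

Bonds broken (reactants):
  C–H: 4 × 427 = 1708
  C=C: 1 × 635 = 635
  O=O: 3 × 490 = 1470
  Σ(broken) = 3813 kJ
Bonds formed (products):
  C=O: 4 × 776 = 3104
  O–H: 4 × 445 = 1780
  Σ(formed) = 4884 kJ
ΔH = Σ(broken) − Σ(formed) = 3813 − 4884 = −1071 kJ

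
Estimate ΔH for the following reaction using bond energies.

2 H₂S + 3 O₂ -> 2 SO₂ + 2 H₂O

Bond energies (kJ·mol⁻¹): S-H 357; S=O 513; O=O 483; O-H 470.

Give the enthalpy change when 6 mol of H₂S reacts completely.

ΔH = −3165 kJ

Bonds broken (reactants):
  O=O: 3 × 483 = 1449
  S-H: 4 × 357 = 1428
  Σ(broken) = 2877 kJ
Bonds formed (products):
  O-H: 4 × 470 = 1880
  S=O: 4 × 513 = 2052
  Σ(formed) = 3932 kJ
ΔH = Σ(broken) − Σ(formed) = 2877 − 3932 = −1055 kJ
For 3× the reaction as written: 3 × (−1055) = −3165 kJ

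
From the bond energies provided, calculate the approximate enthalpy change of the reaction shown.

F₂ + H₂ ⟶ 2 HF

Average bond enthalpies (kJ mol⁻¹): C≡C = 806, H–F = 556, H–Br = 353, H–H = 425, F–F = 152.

Bonds broken (reactants):
  F–F: 1 × 152 = 152
  H–H: 1 × 425 = 425
  Σ(broken) = 577 kJ
Bonds formed (products):
  H–F: 2 × 556 = 1112
  Σ(formed) = 1112 kJ
ΔH = Σ(broken) − Σ(formed) = 577 − 1112 = −535 kJ

ΔH ≈ −535 kJ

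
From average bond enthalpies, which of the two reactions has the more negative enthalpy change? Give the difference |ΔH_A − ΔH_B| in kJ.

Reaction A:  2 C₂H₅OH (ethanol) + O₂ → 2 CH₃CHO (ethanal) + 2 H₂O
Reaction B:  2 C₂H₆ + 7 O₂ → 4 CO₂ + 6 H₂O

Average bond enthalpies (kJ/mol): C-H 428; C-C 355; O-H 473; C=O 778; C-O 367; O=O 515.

Reaction B, by 2052 kJ

Reaction A:
  Bonds broken (reactants):
    C-C: 2 × 355 = 710
    C-H: 10 × 428 = 4280
    C-O: 2 × 367 = 734
    O-H: 2 × 473 = 946
    O=O: 1 × 515 = 515
    Σ(broken) = 7185 kJ
  Bonds formed (products):
    C-C: 2 × 355 = 710
    C-H: 8 × 428 = 3424
    C=O: 2 × 778 = 1556
    O-H: 4 × 473 = 1892
    Σ(formed) = 7582 kJ
  ΔH_A = 7185 − 7582 = −397 kJ
Reaction B:
  Bonds broken (reactants):
    C-C: 2 × 355 = 710
    C-H: 12 × 428 = 5136
    O=O: 7 × 515 = 3605
    Σ(broken) = 9451 kJ
  Bonds formed (products):
    C=O: 8 × 778 = 6224
    O-H: 12 × 473 = 5676
    Σ(formed) = 11900 kJ
  ΔH_B = 9451 − 11900 = −2449 kJ
ΔH_A − ΔH_B = +2052 kJ, so reaction B has the more negative ΔH; |ΔH_A − ΔH_B| = 2052 kJ.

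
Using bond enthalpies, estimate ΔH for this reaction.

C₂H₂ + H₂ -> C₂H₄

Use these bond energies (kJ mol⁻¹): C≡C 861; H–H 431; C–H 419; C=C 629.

Bonds broken (reactants):
  C≡C: 1 × 861 = 861
  C–H: 2 × 419 = 838
  H–H: 1 × 431 = 431
  Σ(broken) = 2130 kJ
Bonds formed (products):
  C–H: 4 × 419 = 1676
  C=C: 1 × 629 = 629
  Σ(formed) = 2305 kJ
ΔH = Σ(broken) − Σ(formed) = 2130 − 2305 = −175 kJ

ΔH ≈ −175 kJ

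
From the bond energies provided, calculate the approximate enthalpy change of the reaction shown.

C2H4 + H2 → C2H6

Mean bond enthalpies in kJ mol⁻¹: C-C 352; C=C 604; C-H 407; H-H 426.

ΔH ≈ −136 kJ

Bonds broken (reactants):
  C-H: 4 × 407 = 1628
  C=C: 1 × 604 = 604
  H-H: 1 × 426 = 426
  Σ(broken) = 2658 kJ
Bonds formed (products):
  C-C: 1 × 352 = 352
  C-H: 6 × 407 = 2442
  Σ(formed) = 2794 kJ
ΔH = Σ(broken) − Σ(formed) = 2658 − 2794 = −136 kJ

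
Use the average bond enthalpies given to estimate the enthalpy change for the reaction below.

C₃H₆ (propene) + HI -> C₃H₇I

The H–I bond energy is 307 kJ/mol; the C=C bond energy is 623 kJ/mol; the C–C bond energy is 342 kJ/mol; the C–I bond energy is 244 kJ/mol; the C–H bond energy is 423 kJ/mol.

Bonds broken (reactants):
  C–C: 1 × 342 = 342
  C–H: 6 × 423 = 2538
  C=C: 1 × 623 = 623
  H–I: 1 × 307 = 307
  Σ(broken) = 3810 kJ
Bonds formed (products):
  C–C: 2 × 342 = 684
  C–H: 7 × 423 = 2961
  C–I: 1 × 244 = 244
  Σ(formed) = 3889 kJ
ΔH = Σ(broken) − Σ(formed) = 3810 − 3889 = −79 kJ

ΔH ≈ −79 kJ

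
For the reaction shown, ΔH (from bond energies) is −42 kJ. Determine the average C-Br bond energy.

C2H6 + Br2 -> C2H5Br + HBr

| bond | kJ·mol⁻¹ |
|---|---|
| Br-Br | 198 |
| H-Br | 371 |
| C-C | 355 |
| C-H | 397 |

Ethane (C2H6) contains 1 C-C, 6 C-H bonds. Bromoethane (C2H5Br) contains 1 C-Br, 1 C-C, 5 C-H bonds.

D(C-Br) ≈ 266 kJ/mol

Let D be the C-Br bond energy.
Σ(broken) = 1×198 + 1×355 + 6×397 = 2935
Σ(formed) = 1×D + 1×355 + 5×397 + 1×371 = 2711 + D
ΔH = Σ(broken) − Σ(formed) = (2935) − (2711 + D) = +224 − D
Setting this equal to −42 kJ gives D = 266 kJ/mol.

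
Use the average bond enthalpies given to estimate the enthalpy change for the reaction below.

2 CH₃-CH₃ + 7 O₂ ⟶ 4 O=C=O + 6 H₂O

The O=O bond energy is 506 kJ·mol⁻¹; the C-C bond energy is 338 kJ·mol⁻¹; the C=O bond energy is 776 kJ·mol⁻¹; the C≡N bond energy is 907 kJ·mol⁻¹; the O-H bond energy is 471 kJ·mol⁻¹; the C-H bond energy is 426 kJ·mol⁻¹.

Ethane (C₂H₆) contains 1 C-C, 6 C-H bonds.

ΔH ≈ −2530 kJ

Bonds broken (reactants):
  C-C: 2 × 338 = 676
  C-H: 12 × 426 = 5112
  O=O: 7 × 506 = 3542
  Σ(broken) = 9330 kJ
Bonds formed (products):
  C=O: 8 × 776 = 6208
  O-H: 12 × 471 = 5652
  Σ(formed) = 11860 kJ
ΔH = Σ(broken) − Σ(formed) = 9330 − 11860 = −2530 kJ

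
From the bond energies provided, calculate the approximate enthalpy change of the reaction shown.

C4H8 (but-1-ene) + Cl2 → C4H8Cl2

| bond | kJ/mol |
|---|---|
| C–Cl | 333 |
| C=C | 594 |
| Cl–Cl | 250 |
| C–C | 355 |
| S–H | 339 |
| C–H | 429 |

Bonds broken (reactants):
  C–C: 2 × 355 = 710
  C–H: 8 × 429 = 3432
  C=C: 1 × 594 = 594
  Cl–Cl: 1 × 250 = 250
  Σ(broken) = 4986 kJ
Bonds formed (products):
  C–C: 3 × 355 = 1065
  C–Cl: 2 × 333 = 666
  C–H: 8 × 429 = 3432
  Σ(formed) = 5163 kJ
ΔH = Σ(broken) − Σ(formed) = 4986 − 5163 = −177 kJ

ΔH ≈ −177 kJ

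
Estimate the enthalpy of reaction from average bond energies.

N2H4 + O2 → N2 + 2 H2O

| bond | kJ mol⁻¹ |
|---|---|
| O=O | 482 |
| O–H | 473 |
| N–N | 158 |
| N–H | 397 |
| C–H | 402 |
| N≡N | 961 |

Bonds broken (reactants):
  N–H: 4 × 397 = 1588
  N–N: 1 × 158 = 158
  O=O: 1 × 482 = 482
  Σ(broken) = 2228 kJ
Bonds formed (products):
  N≡N: 1 × 961 = 961
  O–H: 4 × 473 = 1892
  Σ(formed) = 2853 kJ
ΔH = Σ(broken) − Σ(formed) = 2228 − 2853 = −625 kJ

ΔH ≈ −625 kJ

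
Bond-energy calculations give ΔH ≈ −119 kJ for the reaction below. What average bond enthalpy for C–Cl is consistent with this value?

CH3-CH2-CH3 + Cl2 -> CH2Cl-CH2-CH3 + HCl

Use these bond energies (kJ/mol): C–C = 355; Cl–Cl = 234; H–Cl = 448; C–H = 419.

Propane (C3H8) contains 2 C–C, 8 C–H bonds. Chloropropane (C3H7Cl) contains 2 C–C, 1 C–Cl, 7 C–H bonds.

Let D be the C–Cl bond energy.
Σ(broken) = 2×355 + 8×419 + 1×234 = 4296
Σ(formed) = 2×355 + 1×D + 7×419 + 1×448 = 4091 + D
ΔH = Σ(broken) − Σ(formed) = (4296) − (4091 + D) = +205 − D
Setting this equal to −119 kJ gives D = 324 kJ/mol.

D(C–Cl) ≈ 324 kJ/mol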